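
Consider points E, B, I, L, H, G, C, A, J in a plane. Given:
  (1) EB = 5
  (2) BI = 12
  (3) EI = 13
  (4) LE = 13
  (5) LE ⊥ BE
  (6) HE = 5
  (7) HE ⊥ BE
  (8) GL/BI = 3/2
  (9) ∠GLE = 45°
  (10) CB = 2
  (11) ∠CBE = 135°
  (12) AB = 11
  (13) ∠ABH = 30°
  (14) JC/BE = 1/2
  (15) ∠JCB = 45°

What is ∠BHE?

Step 1: By the law of cosines on triangle HEB: HB² = 5² + 5² − 2·5·5·cos(90°) = 50, so HB = 5·√2.
Step 2: By the inverse law of cosines on triangle BHE: cos(∠BHE) = ((5·√2)² + 5² − 5²) / (2·5·√2·5) = 50/70.71 = 0.7071, so ∠BHE = 45°.

Therefore, the measure of angle ∠BHE = 45°.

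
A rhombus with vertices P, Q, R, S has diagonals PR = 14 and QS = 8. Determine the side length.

The diagonals of a rhombus bisect each other at right angles.
Half-diagonals: 14/2 = 7 and 8/2 = 4
side = sqrt(7^2 + 4^2)
side = sqrt(49 + 16)
side = sqrt(65)

sqrt(65)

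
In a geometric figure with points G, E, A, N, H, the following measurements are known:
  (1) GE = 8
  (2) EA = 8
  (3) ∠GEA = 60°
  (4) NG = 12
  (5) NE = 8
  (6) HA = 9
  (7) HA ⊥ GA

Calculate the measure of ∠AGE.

Step 1: By the law of cosines on triangle GEA: GA² = 8² + 8² − 2·8·8·cos(60°) = 64, so GA = 8.
Step 2: By the inverse law of cosines on triangle AGE: cos(∠AGE) = (8² + 8² − 8²) / (2·8·8) = 64/128 = 0.5, so ∠AGE = 60°.

Therefore, the measure of angle ∠AGE = 60°.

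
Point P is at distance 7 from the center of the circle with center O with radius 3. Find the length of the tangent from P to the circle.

The tangent, radius, and line from the external point to the center form a right triangle.
The right angle is where the tangent meets the radius.
By the Pythagorean theorem: tangent² + 3² = 7²
tangent² = 49 - 9 = 40
tangent = 2*sqrt(10)

2*sqrt(10)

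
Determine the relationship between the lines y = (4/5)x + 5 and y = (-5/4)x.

Slope of line 1: m1 = 4/5
Slope of line 2: m2 = -5/4
m1 * m2 = (4/5) * (-5/4) = -1 = -1, so the lines are perpendicular.

Perpendicular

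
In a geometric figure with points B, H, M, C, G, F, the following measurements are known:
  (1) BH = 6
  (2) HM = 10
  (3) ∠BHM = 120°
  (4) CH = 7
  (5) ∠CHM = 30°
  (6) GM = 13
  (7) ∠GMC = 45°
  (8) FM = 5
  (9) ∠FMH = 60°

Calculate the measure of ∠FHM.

Step 1: By the law of cosines on triangle HMF: HF² = 10² + 5² − 2·10·5·cos(60°) = 75, so HF = 5·√3.
Step 2: By the inverse law of cosines on triangle FHM: cos(∠FHM) = ((5·√3)² + 10² − 5²) / (2·5·√3·10) = 150/173.21 = 0.866, so ∠FHM = 30°.

Therefore, the measure of angle ∠FHM = 30°.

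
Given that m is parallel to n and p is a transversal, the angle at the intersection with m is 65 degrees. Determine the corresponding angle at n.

Corresponding angles are equal: 65 degrees.

65 degrees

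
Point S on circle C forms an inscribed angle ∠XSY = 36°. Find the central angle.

The inscribed angle theorem states that a central angle is always twice any inscribed angle that subtends the same arc.
Since the inscribed angle is 36°, the central angle = 2 × 36° = 72°.

72°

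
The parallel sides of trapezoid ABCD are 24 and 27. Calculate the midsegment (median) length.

midsegment = (24 + 27) / 2 = 51 / 2 = 51/2

51/2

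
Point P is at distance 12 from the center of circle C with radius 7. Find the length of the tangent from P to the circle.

tangent = √(d² - r²) = √(12² - 7²) = √(144 - 49) = √95 = sqrt(95)

sqrt(95)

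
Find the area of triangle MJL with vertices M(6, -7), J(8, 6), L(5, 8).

Using the Shoelace formula for a triangle:
Area = (1/2)|x0(y1 - y2) + x1(y2 - y0) + x2(y0 - y1)|
Area = (1/2)|6(6 - 8) + 8(8 - -7) + 5(-7 - 6)|
Area = (1/2)|-12 + 120 + -65|
Area = (1/2)|43|
Area = (1/2)(43)
Area = 43/2

43/2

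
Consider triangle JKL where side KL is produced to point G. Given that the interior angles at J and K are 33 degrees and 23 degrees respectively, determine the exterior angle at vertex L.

Exterior angle = 33 + 23 = 56 degrees (exterior angle theorem).

56 degrees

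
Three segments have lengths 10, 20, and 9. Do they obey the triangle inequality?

No.
The triangle inequality is violated: 10 + 9 = 19 ≤ 20.
These lengths cannot form a triangle.

No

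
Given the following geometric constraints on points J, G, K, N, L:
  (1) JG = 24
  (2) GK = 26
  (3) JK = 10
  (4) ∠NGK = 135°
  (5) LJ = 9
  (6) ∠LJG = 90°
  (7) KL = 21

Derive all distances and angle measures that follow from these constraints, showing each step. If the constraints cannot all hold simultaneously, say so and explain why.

These constraints are not satisfiable: by the triangle inequality in triangle JKL, (3) JK = 10 and (5) LJ = 9 force KL ≤ 10 + 9 = 19, but (7) says KL = 21. No planar figure meets all of them, so nothing further can be derived.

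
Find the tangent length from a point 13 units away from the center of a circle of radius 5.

Let T be the point of tangency. Then OT ⊥ AT (radius ⊥ tangent).
In right triangle OTA: OA² = OT² + AT²
13² = 5² + AT²
AT² = 144, AT = 12

12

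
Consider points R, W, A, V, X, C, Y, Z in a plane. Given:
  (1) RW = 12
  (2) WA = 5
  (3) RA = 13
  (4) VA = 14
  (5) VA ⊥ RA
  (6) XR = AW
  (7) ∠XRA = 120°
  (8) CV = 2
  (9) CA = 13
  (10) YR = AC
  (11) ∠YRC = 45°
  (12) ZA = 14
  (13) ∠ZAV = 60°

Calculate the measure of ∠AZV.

Step 1: By the law of cosines on triangle ZAV: ZV² = 14² + 14² − 2·14·14·cos(60°) = 196, so ZV = 14.
Step 2: By the inverse law of cosines on triangle AZV: cos(∠AZV) = (14² + 14² − 14²) / (2·14·14) = 196/392 = 0.5, so ∠AZV = 60°.

Therefore, the measure of angle ∠AZV = 60°.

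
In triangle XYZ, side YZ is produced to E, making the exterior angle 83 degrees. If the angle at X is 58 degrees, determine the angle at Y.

By the exterior angle theorem: exterior angle = sum of remote interior angles.
83 = 58 + angle Y
angle Y = 83 - 58 = 25 degrees

25 degrees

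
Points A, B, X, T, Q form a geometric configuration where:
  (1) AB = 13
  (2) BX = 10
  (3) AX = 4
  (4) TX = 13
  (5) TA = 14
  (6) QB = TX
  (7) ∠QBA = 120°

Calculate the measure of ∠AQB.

From the given relations: QB = TX = 13.
Step 1: By the law of cosines on triangle QBA: QA² = 13² + 13² − 2·13·13·cos(120°) = 507, so QA = 13·√3.
Step 2: By the inverse law of cosines on triangle AQB: cos(∠AQB) = ((13·√3)² + 13² − 13²) / (2·13·√3·13) = 507/585.43 = 0.866, so ∠AQB = 30°.

Therefore, the measure of angle ∠AQB = 30°.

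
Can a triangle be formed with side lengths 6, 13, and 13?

Check all three triangle inequalities:
6 + 13 = 19 > 13 ✓
6 + 13 = 19 > 13 ✓
13 + 13 = 26 > 6 ✓
All conditions hold, so these sides form a valid triangle.

Yes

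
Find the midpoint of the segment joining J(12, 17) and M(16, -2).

The midpoint is the point halfway along the segment.
Move half the horizontal distance: 12 + (16 - 12)/2 = 12 + 4/2 = 14
Move half the vertical distance: 17 + (-2 - 17)/2 = 17 + -19/2 = 15/2
Midpoint = (14, 15/2)

(14, 15/2)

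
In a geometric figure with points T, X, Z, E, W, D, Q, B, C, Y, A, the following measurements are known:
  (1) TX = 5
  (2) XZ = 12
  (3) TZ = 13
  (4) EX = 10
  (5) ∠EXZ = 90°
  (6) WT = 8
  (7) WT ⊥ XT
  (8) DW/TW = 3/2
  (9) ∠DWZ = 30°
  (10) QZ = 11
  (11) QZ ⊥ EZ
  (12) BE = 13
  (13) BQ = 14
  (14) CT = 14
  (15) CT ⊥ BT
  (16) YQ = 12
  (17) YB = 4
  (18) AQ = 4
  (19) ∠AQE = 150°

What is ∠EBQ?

Step 1: By the law of cosines on triangle ZXE: ZE² = 12² + 10² − 2·12·10·cos(90°) = 244, so ZE = 2·√61.
Step 2: By the law of cosines on triangle EZQ: EQ² = (2·√61)² + 11² − 2·2·√61·11·cos(90°) = 365, so EQ ≈ 19.1.
Step 3: By the inverse law of cosines on triangle EBQ: cos(∠EBQ) = (13² + 14² − 19.1²) / (2·13·14) = 0/364 = 0, so ∠EBQ = 90°.

Therefore, the measure of angle ∠EBQ = 90°.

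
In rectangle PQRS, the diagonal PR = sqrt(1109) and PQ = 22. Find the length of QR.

b = sqrt(d^2 - a^2) = sqrt(1109 - 484) = sqrt(625) = 25

25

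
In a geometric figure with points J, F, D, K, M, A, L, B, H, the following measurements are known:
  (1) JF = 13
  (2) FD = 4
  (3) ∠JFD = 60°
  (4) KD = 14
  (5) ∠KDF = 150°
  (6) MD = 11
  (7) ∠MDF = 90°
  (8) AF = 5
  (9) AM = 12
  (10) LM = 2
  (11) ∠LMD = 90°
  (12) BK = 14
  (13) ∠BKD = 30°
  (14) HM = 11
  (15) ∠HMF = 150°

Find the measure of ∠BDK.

Step 1: By the law of cosines on triangle DKB: DB² = 14² + 14² − 2·14·14·cos(30°) = 52.52, so DB ≈ 7.25.
Step 2: By the inverse law of cosines on triangle BDK: cos(∠BDK) = (7.25² + 14² − 14²) / (2·7.25·14) = 52.52/202.91 = 0.2588, so ∠BDK = 75°.

Therefore, the measure of angle ∠BDK = 75°.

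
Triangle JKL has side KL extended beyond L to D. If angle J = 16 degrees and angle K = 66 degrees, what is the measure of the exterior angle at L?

By the exterior angle theorem, an exterior angle of a triangle equals the sum of the two remote interior angles.
Exterior angle = angle J + angle K
Exterior angle = 16 + 66 = 82 degrees

82 degrees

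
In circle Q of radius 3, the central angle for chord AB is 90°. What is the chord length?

Chord = 2(3) sin(45°) = 3*sqrt(2)

3*sqrt(2)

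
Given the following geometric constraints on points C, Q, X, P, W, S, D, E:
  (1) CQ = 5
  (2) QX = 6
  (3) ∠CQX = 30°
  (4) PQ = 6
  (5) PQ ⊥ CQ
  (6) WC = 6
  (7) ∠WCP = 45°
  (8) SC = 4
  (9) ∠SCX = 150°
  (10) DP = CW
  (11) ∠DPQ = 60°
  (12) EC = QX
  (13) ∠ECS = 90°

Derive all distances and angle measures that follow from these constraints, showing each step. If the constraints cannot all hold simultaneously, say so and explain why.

The constraints are consistent.

From the given relations:
  DP = CW = 6
  EC = QX = 6

Step 1: From CQ = 5, QX = 6, and ∠CQX = 30°, by the law of cosines:
  CX² = CQ² + QX² - 2·CQ·QX·cos(30°) = 25 + 36 - 51.96 = 9.038
  CX ≈ 3.01

Step 2: From CQ = 5, QP = 6, and ∠CQP = 90°, by the law of cosines:
  CP² = CQ² + QP² - 2·CQ·QP·cos(90°) = 25 + 36 - 0 = 61
  CP = √61

Step 3: From QP = 6, PD = 6, and ∠QPD = 60°, by the law of cosines:
  QD² = QP² + PD² - 2·QP·PD·cos(60°) = 36 + 36 - 36 = 36
  QD = 6

Step 4: From SC = 4, CE = 6, and ∠SCE = 90°, by the law of cosines:
  SE² = SC² + CE² - 2·SC·CE·cos(90°) = 16 + 36 - 0 = 52
  SE = 2·√13

Step 5: From XC = 3.01, CS = 4, and ∠XCS = 150°, by the law of cosines:
  XS² = XC² + CS² - 2·XC·CS·cos(150°) = 9.038 + 16 + 20.83 = 45.87
  XS ≈ 6.77

Step 6: From PC = √61, CW = 6, and ∠PCW = 45°, by the law of cosines:
  PW² = PC² + CW² - 2·PC·CW·cos(45°) = 61 + 36 - 66.27 = 30.73
  PW ≈ 5.54

Step 7: From CP = √61, CQ = 5, PQ = 6, by the inverse law of cosines:
  cos(∠PCQ) = (CP² + CQ² - PQ²) / (2·CP·CQ)
  ∠PCQ = 50.19°

Step 8: From CQ = 5, CX = 3.01, QX = 6, by the inverse law of cosines:
  cos(∠QCX) = (CQ² + CX² - QX²) / (2·CQ·CX)
  ∠QCX = 93.74°

Step 9: From QD = 6, QP = 6, DP = 6, by the inverse law of cosines:
  cos(∠DQP) = (QD² + QP² - DP²) / (2·QD·QP)
  ∠DQP = 60°

Step 10: From XC = 3.01, XQ = 6, CQ = 5, by the inverse law of cosines:
  cos(∠CXQ) = (XC² + XQ² - CQ²) / (2·XC·XQ)
  ∠CXQ = 56.26°

Step 11: From PC = √61, PQ = 6, CQ = 5, by the inverse law of cosines:
  cos(∠CPQ) = (PC² + PQ² - CQ²) / (2·PC·PQ)
  ∠CPQ = 39.81°

Step 12: From SC = 4, SE = 2·√13, CE = 6, by the inverse law of cosines:
  cos(∠CSE) = (SC² + SE² - CE²) / (2·SC·SE)
  ∠CSE = 56.31°

Step 13: From DP = 6, DQ = 6, PQ = 6, by the inverse law of cosines:
  cos(∠PDQ) = (DP² + DQ² - PQ²) / (2·DP·DQ)
  ∠PDQ = 60°

Step 14: From EC = 6, ES = 2·√13, CS = 4, by the inverse law of cosines:
  cos(∠CES) = (EC² + ES² - CS²) / (2·EC·ES)
  ∠CES = 33.69°

Step 15: From XC = 3.01, XS = 6.77, CS = 4, by the inverse law of cosines:
  cos(∠CXS) = (XC² + XS² - CS²) / (2·XC·XS)
  ∠CXS = 17.18°

Step 16: From PC = √61, PW = 5.54, CW = 6, by the inverse law of cosines:
  cos(∠CPW) = (PC² + PW² - CW²) / (2·PC·PW)
  ∠CPW = 49.94°

Step 17: From WC = 6, WP = 5.54, CP = √61, by the inverse law of cosines:
  cos(∠CWP) = (WC² + WP² - CP²) / (2·WC·WP)
  ∠CWP = 85.06°

Step 18: From SC = 4, SX = 6.77, CX = 3.01, by the inverse law of cosines:
  cos(∠CSX) = (SC² + SX² - CX²) / (2·SC·SX)
  ∠CSX = 12.82°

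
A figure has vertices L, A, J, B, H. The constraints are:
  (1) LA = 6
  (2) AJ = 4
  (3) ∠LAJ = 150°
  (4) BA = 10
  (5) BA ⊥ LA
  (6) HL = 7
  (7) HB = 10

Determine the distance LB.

Step 1: By the law of cosines on triangle LAB: LB² = 6² + 10² − 2·6·10·cos(90°) = 136, so LB = 2·√34.

Therefore, the length of LB = 2·√34.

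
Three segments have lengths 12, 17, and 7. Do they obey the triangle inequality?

For three segments to close into a triangle, no single side can be as long as the other two combined.
The longest side is 17, and 7 + 12 = 19 > 17.
A triangle can be formed.

Yes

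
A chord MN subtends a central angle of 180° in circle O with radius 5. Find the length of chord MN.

Chord = 2(5) sin(90°) = 10

10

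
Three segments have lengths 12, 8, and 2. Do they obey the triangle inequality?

No.
The triangle inequality is violated: 8 + 2 = 10 ≤ 12.
These lengths cannot form a triangle.

No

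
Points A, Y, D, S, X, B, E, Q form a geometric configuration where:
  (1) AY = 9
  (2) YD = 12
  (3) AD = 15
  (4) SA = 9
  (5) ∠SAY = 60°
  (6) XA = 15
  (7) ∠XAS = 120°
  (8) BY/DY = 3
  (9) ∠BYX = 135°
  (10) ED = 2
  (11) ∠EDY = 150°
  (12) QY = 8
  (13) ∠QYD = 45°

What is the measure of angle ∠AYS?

Step 1: By the law of cosines on triangle YAS: YS² = 9² + 9² − 2·9·9·cos(60°) = 81, so YS = 9.
Step 2: By the inverse law of cosines on triangle AYS: cos(∠AYS) = (9² + 9² − 9²) / (2·9·9) = 81/162 = 0.5, so ∠AYS = 60°.

Therefore, the measure of angle ∠AYS = 60°.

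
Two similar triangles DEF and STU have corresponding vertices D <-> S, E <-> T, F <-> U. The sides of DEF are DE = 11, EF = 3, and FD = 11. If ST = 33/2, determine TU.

Similar triangles have proportional sides. Setting up the proportion:
ST / DE = TU / EF
33/2 / 11 = TU / 3
TU = 3 * 33/2 / 11 = 9/2.

9/2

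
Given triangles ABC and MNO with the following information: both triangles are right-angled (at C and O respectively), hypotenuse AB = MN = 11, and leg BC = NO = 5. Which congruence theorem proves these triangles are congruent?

Consider the given information: both triangles are right-angled (at C and O respectively), hypotenuse AB = MN = 11, and leg BC = NO = 5
This is not SAS or ASA: SAS requires two sides and the included angle between them. ASA requires two angles and the side between them.
The correct criterion is HL. The hypotenuse and one leg of two right triangles are equal (Hypotenuse-Leg).

HL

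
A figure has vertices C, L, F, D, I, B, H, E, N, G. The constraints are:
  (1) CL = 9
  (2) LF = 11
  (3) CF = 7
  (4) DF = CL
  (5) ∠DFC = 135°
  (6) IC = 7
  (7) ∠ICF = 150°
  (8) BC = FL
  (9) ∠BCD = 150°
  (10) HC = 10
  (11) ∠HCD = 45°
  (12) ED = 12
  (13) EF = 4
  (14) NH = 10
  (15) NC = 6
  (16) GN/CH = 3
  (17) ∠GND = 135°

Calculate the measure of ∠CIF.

Step 1: By the law of cosines on triangle ICF: IF² = 7² + 7² − 2·7·7·cos(150°) = 182.87, so IF ≈ 13.52.
Step 2: By the inverse law of cosines on triangle CIF: cos(∠CIF) = (7² + 13.52² − 7²) / (2·7·13.52) = 182.87/189.32 = 0.9659, so ∠CIF = 15°.

Therefore, the measure of angle ∠CIF = 15°.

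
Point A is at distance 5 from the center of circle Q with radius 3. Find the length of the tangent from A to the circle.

tangent = √(d² - r²) = √(5² - 3²) = √(25 - 9) = √16 = 4

4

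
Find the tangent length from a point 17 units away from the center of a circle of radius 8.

tangent = √(d² - r²) = √(17² - 8²) = √(289 - 64) = √225 = 15

15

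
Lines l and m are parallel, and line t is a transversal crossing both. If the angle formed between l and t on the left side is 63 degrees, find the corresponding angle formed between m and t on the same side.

Corresponding angles formed by parallel lines and a transversal are equal.
The given angle is 63 degrees.
The corresponding angle = 63 degrees.

63 degrees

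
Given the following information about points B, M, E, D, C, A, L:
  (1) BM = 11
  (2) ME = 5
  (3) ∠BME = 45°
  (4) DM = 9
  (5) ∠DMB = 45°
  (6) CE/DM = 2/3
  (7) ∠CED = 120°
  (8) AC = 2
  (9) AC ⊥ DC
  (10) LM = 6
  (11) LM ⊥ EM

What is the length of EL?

Step 1: By the law of cosines on triangle EML: EL² = 5² + 6² − 2·5·6·cos(90°) = 61, so EL = √61.

Therefore, the length of EL = √61.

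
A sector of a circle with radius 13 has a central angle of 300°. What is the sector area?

Sector area = π(13²)(5/6) = 845*pi/6

845*pi/6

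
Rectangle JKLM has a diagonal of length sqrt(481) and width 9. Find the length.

b = sqrt(d^2 - a^2) = sqrt(481 - 81) = sqrt(400) = 20

20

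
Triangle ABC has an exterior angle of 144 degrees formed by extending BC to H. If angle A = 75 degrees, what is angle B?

By the exterior angle theorem: exterior angle = sum of remote interior angles.
144 = 75 + angle B
angle B = 144 - 75 = 69 degrees

69 degrees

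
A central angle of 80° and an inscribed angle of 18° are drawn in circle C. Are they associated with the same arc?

By the inscribed angle theorem, the inscribed angle for a central angle of 80° should be 80° / 2 = 40°.
The given inscribed angle is 18°, which does not equal 40°.
Therefore, no, they do not correspond to the same arc.

No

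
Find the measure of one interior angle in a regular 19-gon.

Each interior angle of a regular n-gon is (n - 2) * 180 / n.
For n = 19: (19 - 2) * 180 / 19 = 3060/19 = 3060/19 degrees.

3060/19 degrees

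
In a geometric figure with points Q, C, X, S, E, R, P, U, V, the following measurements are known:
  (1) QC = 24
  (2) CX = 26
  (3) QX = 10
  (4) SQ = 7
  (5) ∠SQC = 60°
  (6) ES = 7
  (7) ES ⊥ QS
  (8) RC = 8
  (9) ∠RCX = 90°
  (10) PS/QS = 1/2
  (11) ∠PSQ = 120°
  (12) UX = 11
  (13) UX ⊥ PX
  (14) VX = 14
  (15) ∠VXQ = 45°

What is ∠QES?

Step 1: By the law of cosines on triangle ESQ: EQ² = 7² + 7² − 2·7·7·cos(90°) = 98, so EQ = 7·√2.
Step 2: By the inverse law of cosines on triangle QES: cos(∠QES) = ((7·√2)² + 7² − 7²) / (2·7·√2·7) = 98/138.59 = 0.7071, so ∠QES = 45°.

Therefore, the measure of angle ∠QES = 45°.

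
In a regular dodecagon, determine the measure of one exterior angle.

Each exterior angle of a regular n-gon is 360 / n.
For n = 12: 360 / 12 = 30 degrees.

30 degrees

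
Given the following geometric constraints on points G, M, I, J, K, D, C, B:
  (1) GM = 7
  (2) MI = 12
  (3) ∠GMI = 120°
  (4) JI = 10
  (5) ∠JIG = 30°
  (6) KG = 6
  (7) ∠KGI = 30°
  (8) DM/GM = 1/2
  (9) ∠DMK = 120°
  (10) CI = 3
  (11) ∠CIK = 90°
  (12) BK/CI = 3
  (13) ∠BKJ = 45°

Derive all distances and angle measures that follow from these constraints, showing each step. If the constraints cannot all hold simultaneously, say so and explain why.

The constraints are consistent.

From the given relations:
  DM = 1/2·GM = 1/2·7 ≈ 3.5
  BK = 3·CI = 3·3 = 9

Step 1: From GM = 7, MI = 12, and ∠GMI = 120°, by the law of cosines:
  GI² = GM² + MI² - 2·GM·MI·cos(120°) = 49 + 144 + 84 = 277
  GI ≈ 16.64

Step 2: From GI = 16.64, IJ = 10, and ∠GIJ = 30°, by the law of cosines:
  GJ² = GI² + IJ² - 2·GI·IJ·cos(30°) = 277 + 100 - 288.3 = 88.73
  GJ ≈ 9.42

Step 3: From IG = 16.64, GK = 6, and ∠IGK = 30°, by the law of cosines:
  IK² = IG² + GK² - 2·IG·GK·cos(30°) = 277 + 36 - 173 = 140
  IK ≈ 11.83

Step 4: From GI = 16.64, GM = 7, IM = 12, by the inverse law of cosines:
  cos(∠IGM) = (GI² + GM² - IM²) / (2·GI·GM)
  ∠IGM = 38.64°

Step 5: From IG = 16.64, IM = 12, GM = 7, by the inverse law of cosines:
  cos(∠GIM) = (IG² + IM² - GM²) / (2·IG·IM)
  ∠GIM = 21.36°

Step 6: From KI = 11.83, IC = 3, and ∠KIC = 90°, by the law of cosines:
  KC² = KI² + IC² - 2·KI·IC·cos(90°) = 140 + 9 - 0 = 149
  KC ≈ 12.21

Step 7: From GI = 16.64, GJ = 9.42, IJ = 10, by the inverse law of cosines:
  cos(∠IGJ) = (GI² + GJ² - IJ²) / (2·GI·GJ)
  ∠IGJ = 32.06°

Step 8: From IG = 16.64, IK = 11.83, GK = 6, by the inverse law of cosines:
  cos(∠GIK) = (IG² + IK² - GK²) / (2·IG·IK)
  ∠GIK = 14.69°

Step 9: From JG = 9.42, JI = 10, GI = 16.64, by the inverse law of cosines:
  cos(∠GJI) = (JG² + JI² - GI²) / (2·JG·JI)
  ∠GJI = 117.94°

Step 10: From KG = 6, KI = 11.83, GI = 16.64, by the inverse law of cosines:
  cos(∠GKI) = (KG² + KI² - GI²) / (2·KG·KI)
  ∠GKI = 135.31°

Step 11: From KC = 12.21, KI = 11.83, CI = 3, by the inverse law of cosines:
  cos(∠CKI) = (KC² + KI² - CI²) / (2·KC·KI)
  ∠CKI = 14.23°

Step 12: From CI = 3, CK = 12.21, IK = 11.83, by the inverse law of cosines:
  cos(∠ICK) = (CI² + CK² - IK²) / (2·CI·CK)
  ∠ICK = 75.77°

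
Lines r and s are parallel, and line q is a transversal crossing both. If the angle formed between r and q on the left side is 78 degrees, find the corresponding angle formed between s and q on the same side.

Corresponding angles are equal: 78 degrees.

78 degrees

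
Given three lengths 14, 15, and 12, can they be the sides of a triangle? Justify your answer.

Check all three triangle inequalities:
14 + 15 = 29 > 12 ✓
14 + 12 = 26 > 15 ✓
15 + 12 = 27 > 14 ✓
All conditions hold, so these sides form a valid triangle.

Yes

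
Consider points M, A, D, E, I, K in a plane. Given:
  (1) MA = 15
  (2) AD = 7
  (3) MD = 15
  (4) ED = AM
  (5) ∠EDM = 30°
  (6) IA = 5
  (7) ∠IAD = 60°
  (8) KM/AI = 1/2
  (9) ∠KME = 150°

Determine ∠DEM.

From the given relations: ED = AM = 15.
Step 1: By the law of cosines on triangle EDM: EM² = 15² + 15² − 2·15·15·cos(30°) = 60.29, so EM ≈ 7.76.
Step 2: By the inverse law of cosines on triangle DEM: cos(∠DEM) = (15² + 7.76² − 15²) / (2·15·7.76) = 60.29/232.94 = 0.2588, so ∠DEM = 75°.

Therefore, the measure of angle ∠DEM = 75°.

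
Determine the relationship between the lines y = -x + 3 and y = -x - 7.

Slope of line 1: m1 = -1
Slope of line 2: m2 = -1
Two lines are parallel if and only if they have equal slopes (or both are vertical).
Here m1 = m2 = -1, confirming the lines are parallel.

Parallel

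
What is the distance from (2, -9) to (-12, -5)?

d = sqrt((-14)^2 + (4)^2) = sqrt(212) = 2*sqrt(53)

2*sqrt(53)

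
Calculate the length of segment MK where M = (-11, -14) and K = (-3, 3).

d = sqrt((8)^2 + (17)^2) = sqrt(353)

sqrt(353)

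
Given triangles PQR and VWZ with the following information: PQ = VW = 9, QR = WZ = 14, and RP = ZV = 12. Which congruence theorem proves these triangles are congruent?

The given information provides:
PQ = VW = 9, QR = WZ = 14, and RP = ZV = 12
This matches the SSS congruence theorem.
All three pairs of corresponding sides are equal (Side-Side-Side).

SSS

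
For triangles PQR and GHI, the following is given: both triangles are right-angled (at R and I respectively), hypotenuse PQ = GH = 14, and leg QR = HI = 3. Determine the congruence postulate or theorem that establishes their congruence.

The given information matches HL: The hypotenuse and one leg of two right triangles are equal (Hypotenuse-Leg).

HL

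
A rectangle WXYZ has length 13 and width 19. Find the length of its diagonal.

Using the Pythagorean theorem:
d² = 13² + 19² = 169 + 361 = 530
d = sqrt(530)

sqrt(530)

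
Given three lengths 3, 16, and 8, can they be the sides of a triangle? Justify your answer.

Check the triangle inequality: 3 + 8 = 11 ≤ 16.
Since the sum of two sides does not exceed the third, no triangle can be formed.

No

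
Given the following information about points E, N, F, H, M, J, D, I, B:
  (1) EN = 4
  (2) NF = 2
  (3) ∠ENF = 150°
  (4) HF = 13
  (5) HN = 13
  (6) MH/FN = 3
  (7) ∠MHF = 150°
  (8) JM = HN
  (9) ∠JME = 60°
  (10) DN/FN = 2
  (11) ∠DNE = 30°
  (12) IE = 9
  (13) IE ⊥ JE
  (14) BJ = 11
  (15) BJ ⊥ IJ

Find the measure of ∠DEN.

From the given relations: DN = 2·FN = 2·2 = 4.
Step 1: By the law of cosines on triangle END: ED² = 4² + 4² − 2·4·4·cos(30°) = 4.29, so ED ≈ 2.07.
Step 2: By the inverse law of cosines on triangle DEN: cos(∠DEN) = (2.07² + 4² − 4²) / (2·2.07·4) = 4.29/16.56 = 0.2588, so ∠DEN = 75°.

Therefore, the measure of angle ∠DEN = 75°.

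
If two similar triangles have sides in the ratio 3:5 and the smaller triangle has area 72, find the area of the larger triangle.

The ratio of areas of similar triangles = (side ratio)^2.
Side ratio = 3:5, so area ratio = 9:25.
Area of the larger triangle / Area of the smaller triangle = 25/9
Area of the larger triangle = 72 * 25/9 = 200

200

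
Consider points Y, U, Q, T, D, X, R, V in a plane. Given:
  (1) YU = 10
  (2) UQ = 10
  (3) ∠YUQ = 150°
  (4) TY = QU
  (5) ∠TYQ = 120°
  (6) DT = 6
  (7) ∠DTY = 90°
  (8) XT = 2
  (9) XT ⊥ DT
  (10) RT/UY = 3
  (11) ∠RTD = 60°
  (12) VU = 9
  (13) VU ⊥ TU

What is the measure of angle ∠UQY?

Step 1: By the law of cosines on triangle QUY: QY² = 10² + 10² − 2·10·10·cos(150°) = 373.21, so QY ≈ 19.32.
Step 2: By the inverse law of cosines on triangle UQY: cos(∠UQY) = (10² + 19.32² − 10²) / (2·10·19.32) = 373.21/386.37 = 0.9659, so ∠UQY = 15°.

Therefore, the measure of angle ∠UQY = 15°.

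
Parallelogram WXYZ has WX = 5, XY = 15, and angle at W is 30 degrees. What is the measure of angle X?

Opposite sides of a parallelogram are parallel, so consecutive angles form co-interior angles on a transversal.
Co-interior angles sum to 180°, giving angle X = 180 - 30 = 150 degrees.

150 degrees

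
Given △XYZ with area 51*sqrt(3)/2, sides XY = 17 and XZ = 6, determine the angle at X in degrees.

sin(C) = 2 * 51*sqrt(3)/2 / (17 * 6) = sqrt(3)/2, so C = arcsin(sqrt(3)/2) = 60°.
Since sin(180° - C) = sin(C), the obtuse angle 120° gives the same area, so C = 60° or C = 120°.

60° or 120°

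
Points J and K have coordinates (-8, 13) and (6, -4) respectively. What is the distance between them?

The horizontal distance is |6 - -8| = 14 and the vertical distance is |-4 - 13| = 17.
By the Pythagorean theorem, d = sqrt(14^2 + 17^2) = sqrt(485).

sqrt(485)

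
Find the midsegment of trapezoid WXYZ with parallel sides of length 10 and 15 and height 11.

The midsegment of a trapezoid = (base1 + base2) / 2
midsegment = (10 + 15) / 2
midsegment = 25 / 2
midsegment = 25/2

25/2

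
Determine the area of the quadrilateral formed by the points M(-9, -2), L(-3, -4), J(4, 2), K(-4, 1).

Shoelace: sum of cross terms = 69, Area = (1/2)|69| = 69/2

69/2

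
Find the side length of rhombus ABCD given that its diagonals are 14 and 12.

Half-diagonals are 7 and 6. side = sqrt(7^2 + 6^2) = sqrt(85)

sqrt(85)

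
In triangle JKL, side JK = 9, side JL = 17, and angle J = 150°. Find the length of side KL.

When two sides and the included angle are known, the law of cosines gives the third side.
c^2 = a^2 + b^2 - 2ab cos(C) generalizes the Pythagorean theorem to non-right triangles.
Here: KL^2 = 81 + 289 - 306*(-sqrt(3)/2) = 153*sqrt(3) + 370
KL = sqrt(153*sqrt(3) + 370)

sqrt(153*sqrt(3) + 370)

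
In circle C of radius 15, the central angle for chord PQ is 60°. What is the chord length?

Chord length = 2r sin(θ/2)
= 2 × 15 × sin(60°/2)
= 2 × 15 × sin(30°)
= 15

15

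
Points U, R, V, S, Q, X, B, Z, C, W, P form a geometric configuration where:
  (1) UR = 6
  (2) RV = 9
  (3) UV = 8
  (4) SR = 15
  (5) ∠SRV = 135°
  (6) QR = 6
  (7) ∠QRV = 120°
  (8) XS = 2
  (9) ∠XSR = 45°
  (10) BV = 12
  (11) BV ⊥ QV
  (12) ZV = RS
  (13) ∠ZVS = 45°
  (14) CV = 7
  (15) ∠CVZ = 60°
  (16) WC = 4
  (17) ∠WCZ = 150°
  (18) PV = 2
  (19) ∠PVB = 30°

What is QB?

Step 1: By the law of cosines on triangle VRQ: VQ² = 9² + 6² − 2·9·6·cos(120°) = 171, so VQ = 3·√19.
Step 2: By the law of cosines on triangle QVB: QB² = (3·√19)² + 12² − 2·3·√19·12·cos(90°) = 315, so QB = 3·√35.

Therefore, the length of QB = 3·√35.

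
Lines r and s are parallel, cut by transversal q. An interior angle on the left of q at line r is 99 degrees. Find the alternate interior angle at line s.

Alternate interior angles formed by parallel lines and a transversal are equal.
The given angle is 99 degrees.
The alternate interior angle = 99 degrees.

99 degrees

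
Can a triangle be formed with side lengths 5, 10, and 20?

The longest side is 20. The other two sides sum to 5 + 10 = 15.
Since 15 ≤ 20, the two shorter sides cannot reach around to close the triangle.

No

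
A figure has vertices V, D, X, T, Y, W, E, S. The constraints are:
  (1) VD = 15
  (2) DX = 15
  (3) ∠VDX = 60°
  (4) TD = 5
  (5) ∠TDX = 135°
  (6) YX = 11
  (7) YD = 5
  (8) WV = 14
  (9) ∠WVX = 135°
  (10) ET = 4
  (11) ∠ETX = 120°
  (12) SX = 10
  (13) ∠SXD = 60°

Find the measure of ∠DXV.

Step 1: By the law of cosines on triangle XDV: XV² = 15² + 15² − 2·15·15·cos(60°) = 225, so XV = 15.
Step 2: By the inverse law of cosines on triangle DXV: cos(∠DXV) = (15² + 15² − 15²) / (2·15·15) = 225/450 = 0.5, so ∠DXV = 60°.

Therefore, the measure of angle ∠DXV = 60°.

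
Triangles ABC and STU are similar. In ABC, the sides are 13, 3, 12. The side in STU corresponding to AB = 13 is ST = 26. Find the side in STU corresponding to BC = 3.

Since the triangles are similar, the ratio of corresponding sides is constant.
Scale factor k = ST / AB = 26 / 13 = 2
TU = k * BC = 2 * 3 = 6

6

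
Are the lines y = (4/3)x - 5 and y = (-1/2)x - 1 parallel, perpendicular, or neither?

Slope of line 1: m1 = 4/3
Slope of line 2: m2 = -1/2
m1 != m2 (4/3 != -1/2), so not parallel.
m1 * m2 = (4/3) * (-1/2) = -2/3 != -1, so not perpendicular.
The lines are neither parallel nor perpendicular.

Neither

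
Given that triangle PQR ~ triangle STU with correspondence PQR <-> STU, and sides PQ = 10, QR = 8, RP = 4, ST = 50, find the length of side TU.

Since the triangles are similar, the ratio of corresponding sides is constant.
Scale factor k = ST / PQ = 50 / 10 = 5
TU = k * QR = 5 * 8 = 40

40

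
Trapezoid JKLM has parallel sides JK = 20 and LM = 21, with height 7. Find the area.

A trapezoid's area equals the midsegment times the height.
The midsegment is (20 + 21) / 2 = 41/2.
Area = 41/2 * 7 = 287/2.

287/2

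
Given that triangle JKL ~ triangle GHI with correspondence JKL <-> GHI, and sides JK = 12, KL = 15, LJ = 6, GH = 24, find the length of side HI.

k = 24/12 = 2. HI = 2 * 15 = 30.

30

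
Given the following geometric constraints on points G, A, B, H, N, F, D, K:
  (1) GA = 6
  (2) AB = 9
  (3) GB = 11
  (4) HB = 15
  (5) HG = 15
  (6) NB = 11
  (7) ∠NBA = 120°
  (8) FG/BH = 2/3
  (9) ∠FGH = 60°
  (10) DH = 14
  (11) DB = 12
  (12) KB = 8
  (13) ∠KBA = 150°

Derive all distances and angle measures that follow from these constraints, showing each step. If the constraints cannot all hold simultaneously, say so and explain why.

The constraints are consistent.

From the given relations:
  FG = 2/3·BH = 2/3·15 = 10

Step 1: From AB = 9, BN = 11, and ∠ABN = 120°, by the law of cosines:
  AN² = AB² + BN² - 2·AB·BN·cos(120°) = 81 + 121 + 99 = 301
  AN ≈ 17.35

Step 2: From AB = 9, BK = 8, and ∠ABK = 150°, by the law of cosines:
  AK² = AB² + BK² - 2·AB·BK·cos(150°) = 81 + 64 + 124.7 = 269.7
  AK ≈ 16.42

Step 3: From HG = 15, GF = 10, and ∠HGF = 60°, by the law of cosines:
  HF² = HG² + GF² - 2·HG·GF·cos(60°) = 225 + 100 - 150 = 175
  HF = 5·√7

Step 4: From GA = 6, GB = 11, AB = 9, by the inverse law of cosines:
  cos(∠AGB) = (GA² + GB² - AB²) / (2·GA·GB)
  ∠AGB = 54.85°

Step 5: From GB = 11, GH = 15, BH = 15, by the inverse law of cosines:
  cos(∠BGH) = (GB² + GH² - BH²) / (2·GB·GH)
  ∠BGH = 68.49°

Step 6: From AB = 9, AG = 6, BG = 11, by the inverse law of cosines:
  cos(∠BAG) = (AB² + AG² - BG²) / (2·AB·AG)
  ∠BAG = 92.12°

Step 7: From BA = 9, BG = 11, AG = 6, by the inverse law of cosines:
  cos(∠ABG) = (BA² + BG² - AG²) / (2·BA·BG)
  ∠ABG = 33.03°

Step 8: From BD = 12, BH = 15, DH = 14, by the inverse law of cosines:
  cos(∠DBH) = (BD² + BH² - DH²) / (2·BD·BH)
  ∠DBH = 61.28°

Step 9: From BG = 11, BH = 15, GH = 15, by the inverse law of cosines:
  cos(∠GBH) = (BG² + BH² - GH²) / (2·BG·BH)
  ∠GBH = 68.49°

Step 10: From HB = 15, HD = 14, BD = 12, by the inverse law of cosines:
  cos(∠BHD) = (HB² + HD² - BD²) / (2·HB·HD)
  ∠BHD = 48.74°

Step 11: From HB = 15, HG = 15, BG = 11, by the inverse law of cosines:
  cos(∠BHG) = (HB² + HG² - BG²) / (2·HB·HG)
  ∠BHG = 43.02°

Step 12: From DB = 12, DH = 14, BH = 15, by the inverse law of cosines:
  cos(∠BDH) = (DB² + DH² - BH²) / (2·DB·DH)
  ∠BDH = 69.99°

Step 13: From AB = 9, AK = 16.42, BK = 8, by the inverse law of cosines:
  cos(∠BAK) = (AB² + AK² - BK²) / (2·AB·AK)
  ∠BAK = 14.1°

Step 14: From AB = 9, AN = 17.35, BN = 11, by the inverse law of cosines:
  cos(∠BAN) = (AB² + AN² - BN²) / (2·AB·AN)
  ∠BAN = 33.3°

Step 15: From HF = 5·√7, HG = 15, FG = 10, by the inverse law of cosines:
  cos(∠FHG) = (HF² + HG² - FG²) / (2·HF·HG)
  ∠FHG = 40.89°

Step 16: From NA = 17.35, NB = 11, AB = 9, by the inverse law of cosines:
  cos(∠ANB) = (NA² + NB² - AB²) / (2·NA·NB)
  ∠ANB = 26.7°

Step 17: From FG = 10, FH = 5·√7, GH = 15, by the inverse law of cosines:
  cos(∠GFH) = (FG² + FH² - GH²) / (2·FG·FH)
  ∠GFH = 79.11°

Step 18: From KA = 16.42, KB = 8, AB = 9, by the inverse law of cosines:
  cos(∠AKB) = (KA² + KB² - AB²) / (2·KA·KB)
  ∠AKB = 15.9°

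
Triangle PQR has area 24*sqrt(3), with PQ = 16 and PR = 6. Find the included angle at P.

From the SAS area formula Area = (1/2)ab sin(C), rearranging gives sin(C) = 2*Area/(ab).
sin(C) = 2 * 24*sqrt(3) / (96) = sqrt(3)/2.
Therefore C = arcsin(sqrt(3)/2) = 60°.
Since sin(180° - C) = sin(C), the obtuse angle 120° gives the same area, so C = 60° or C = 120°.

60° or 120°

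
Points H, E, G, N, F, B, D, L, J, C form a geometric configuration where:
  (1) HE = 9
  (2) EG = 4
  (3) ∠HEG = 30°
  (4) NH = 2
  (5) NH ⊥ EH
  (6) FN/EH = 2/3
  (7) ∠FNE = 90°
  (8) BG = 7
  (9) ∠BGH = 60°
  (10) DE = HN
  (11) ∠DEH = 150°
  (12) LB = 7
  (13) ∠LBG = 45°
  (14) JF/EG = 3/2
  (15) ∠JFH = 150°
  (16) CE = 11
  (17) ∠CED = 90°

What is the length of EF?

From the given relations: FN = 2/3·EH = 2/3·9 = 6.
Step 1: By the law of cosines on triangle EHN: EN² = 9² + 2² − 2·9·2·cos(90°) = 85, so EN = √85.
Step 2: By the law of cosines on triangle ENF: EF² = √85² + 6² − 2·√85·6·cos(90°) = 121, so EF = 11.

Therefore, the length of EF = 11.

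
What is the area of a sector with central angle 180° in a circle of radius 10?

The full circle has area πr² = π(10)² = 100*pi.
The sector covers 180° out of 360°, a fraction of 1/2.
Sector area = 100*pi × 1/2 = 50*pi.

50*pi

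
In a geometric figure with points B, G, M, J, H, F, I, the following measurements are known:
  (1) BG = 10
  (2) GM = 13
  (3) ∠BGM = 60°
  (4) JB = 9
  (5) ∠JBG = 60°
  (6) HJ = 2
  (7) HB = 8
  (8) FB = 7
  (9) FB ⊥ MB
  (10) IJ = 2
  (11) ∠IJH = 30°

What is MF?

Step 1: By the law of cosines on triangle BGM: BM² = 10² + 13² − 2·10·13·cos(60°) = 139, so BM = √139.
Step 2: By the law of cosines on triangle MBF: MF² = √139² + 7² − 2·√139·7·cos(90°) = 188, so MF = 2·√47.

Therefore, the length of MF = 2·√47.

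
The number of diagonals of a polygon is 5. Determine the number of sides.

Using d = n(n - 3)/2, we solve 5 = n(n - 3)/2.
So n(n - 3) = 10.
Testing n = 5: 5 * 2 = 10 = 10. Correct.
The polygon has 5 sides.

5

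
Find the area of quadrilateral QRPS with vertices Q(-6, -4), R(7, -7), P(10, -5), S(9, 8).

Shoelace: sum of cross terms = 242, Area = (1/2)|242| = 121

121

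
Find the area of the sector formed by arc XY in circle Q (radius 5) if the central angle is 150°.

Sector area = πr² × θ/360
= π × 5² × 5/12
= π × 25 × 5/12
= 125*pi/12

125*pi/12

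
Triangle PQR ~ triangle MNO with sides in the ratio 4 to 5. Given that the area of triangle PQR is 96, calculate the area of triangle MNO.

The ratio of areas of similar triangles = (side ratio)^2.
Side ratio = 4:5, so area ratio = 16:25.
Area of MNO / Area of PQR = 25/16
Area of MNO = 96 * 25/16 = 150

150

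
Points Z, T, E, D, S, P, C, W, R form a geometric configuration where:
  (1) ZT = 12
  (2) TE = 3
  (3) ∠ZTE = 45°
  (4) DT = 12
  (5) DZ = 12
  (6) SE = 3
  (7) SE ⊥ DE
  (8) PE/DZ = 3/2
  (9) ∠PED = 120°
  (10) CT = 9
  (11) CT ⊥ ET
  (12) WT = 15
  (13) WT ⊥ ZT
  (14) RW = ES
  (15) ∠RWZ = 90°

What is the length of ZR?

From the given relations: RW = ES = 3.
Step 1: By the law of cosines on triangle ZTW: ZW² = 12² + 15² − 2·12·15·cos(90°) = 369, so ZW = 3·√41.
Step 2: By the law of cosines on triangle ZWR: ZR² = (3·√41)² + 3² − 2·3·√41·3·cos(90°) = 378, so ZR = 3·√42.

Therefore, the length of ZR = 3·√42.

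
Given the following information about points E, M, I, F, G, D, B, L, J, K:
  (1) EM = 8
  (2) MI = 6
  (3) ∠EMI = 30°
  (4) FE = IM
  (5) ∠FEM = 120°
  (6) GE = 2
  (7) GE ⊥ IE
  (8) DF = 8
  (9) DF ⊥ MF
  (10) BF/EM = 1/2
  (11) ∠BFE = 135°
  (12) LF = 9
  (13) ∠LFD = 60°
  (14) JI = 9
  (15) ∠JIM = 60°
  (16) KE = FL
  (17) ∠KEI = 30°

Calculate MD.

From the given relations: FE = IM = 6.
Step 1: By the law of cosines on triangle FEM: FM² = 6² + 8² − 2·6·8·cos(120°) = 148, so FM = 2·√37.
Step 2: By the law of cosines on triangle MFD: MD² = (2·√37)² + 8² − 2·2·√37·8·cos(90°) = 212, so MD = 2·√53.

Therefore, the length of MD = 2·√53.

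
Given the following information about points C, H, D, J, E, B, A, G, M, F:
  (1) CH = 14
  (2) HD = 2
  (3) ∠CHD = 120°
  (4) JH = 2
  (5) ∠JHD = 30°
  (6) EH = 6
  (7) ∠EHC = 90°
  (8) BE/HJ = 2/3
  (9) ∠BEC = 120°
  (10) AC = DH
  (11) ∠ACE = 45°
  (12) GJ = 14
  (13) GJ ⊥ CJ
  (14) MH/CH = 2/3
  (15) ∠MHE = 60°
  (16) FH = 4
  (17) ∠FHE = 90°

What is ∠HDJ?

Step 1: By the law of cosines on triangle DHJ: DJ² = 2² + 2² − 2·2·2·cos(30°) = 1.07, so DJ ≈ 1.04.
Step 2: By the inverse law of cosines on triangle HDJ: cos(∠HDJ) = (2² + 1.04² − 2²) / (2·2·1.04) = 1.07/4.14 = 0.2588, so ∠HDJ = 75°.

Therefore, the measure of angle ∠HDJ = 75°.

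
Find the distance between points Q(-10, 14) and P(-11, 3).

d = sqrt((-11 - -10)^2 + (3 - 14)^2)
d = sqrt(-1^2 + -11^2)
d = sqrt(1 + 121)
d = sqrt(122)

sqrt(122)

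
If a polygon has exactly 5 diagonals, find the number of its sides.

Using d = n(n - 3)/2, we solve 5 = n(n - 3)/2.
So n(n - 3) = 10.
Testing n = 5: 5 * 2 = 10 = 10. Correct.
The polygon has 5 sides.

5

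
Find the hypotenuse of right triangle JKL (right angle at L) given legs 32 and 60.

JK = sqrt(32^2 + 60^2) = sqrt(4624) = 68

68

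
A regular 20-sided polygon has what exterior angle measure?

Each exterior angle of a regular n-gon is 360 / n.
For n = 20: 360 / 20 = 18 degrees.

18 degrees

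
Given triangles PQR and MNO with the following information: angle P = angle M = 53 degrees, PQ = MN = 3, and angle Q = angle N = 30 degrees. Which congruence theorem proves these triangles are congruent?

The given information matches ASA: Two pairs of corresponding angles and the included side are equal (Angle-Side-Angle).

ASA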